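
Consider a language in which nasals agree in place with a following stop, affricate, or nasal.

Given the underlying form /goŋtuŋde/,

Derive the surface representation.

[gontunde]

/ŋ/ before /t/ (alveolar) → [n]
/ŋ/ before /d/ (alveolar) → [n]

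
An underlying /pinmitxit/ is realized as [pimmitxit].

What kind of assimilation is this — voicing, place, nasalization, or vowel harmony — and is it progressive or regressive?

place assimilation, regressive

/n/→[m].
Each target copies a feature from the following segment, so the direction is regressive.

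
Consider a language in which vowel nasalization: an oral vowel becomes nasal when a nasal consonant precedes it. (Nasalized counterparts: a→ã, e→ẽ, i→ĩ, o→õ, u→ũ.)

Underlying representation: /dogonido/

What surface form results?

[dogonĩdo]

/i/ after nasal /n/ → [ĩ]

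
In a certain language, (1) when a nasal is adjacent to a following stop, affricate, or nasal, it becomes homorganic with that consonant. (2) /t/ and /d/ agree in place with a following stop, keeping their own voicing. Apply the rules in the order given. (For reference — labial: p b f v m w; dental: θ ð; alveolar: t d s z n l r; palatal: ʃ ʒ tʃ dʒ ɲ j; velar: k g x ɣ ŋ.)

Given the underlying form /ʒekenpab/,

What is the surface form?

Rule 1: /n/ before /p/ (labial) → [m]
After rule 1: ʒekempab
Rule 2: no segment meets the rule's conditions; no change.

[ʒekempab]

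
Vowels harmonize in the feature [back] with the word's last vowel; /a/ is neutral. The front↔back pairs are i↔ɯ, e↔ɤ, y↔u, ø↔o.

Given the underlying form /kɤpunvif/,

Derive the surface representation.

/ɤ/ harmonizes with /i/ ([-back]) → [e]
/u/ harmonizes with /i/ ([-back]) → [y]

[kepynvif]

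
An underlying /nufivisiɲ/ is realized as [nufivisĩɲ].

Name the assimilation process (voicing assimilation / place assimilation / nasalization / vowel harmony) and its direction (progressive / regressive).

nasalization, regressive

/i/→[ĩ].
Each target copies a feature from the following segment, so the direction is regressive.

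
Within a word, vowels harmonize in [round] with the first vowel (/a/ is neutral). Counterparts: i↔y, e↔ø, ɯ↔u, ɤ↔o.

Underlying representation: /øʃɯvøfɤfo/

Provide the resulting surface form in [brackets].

/ɯ/ harmonizes with /ø/ ([+round]) → [u]
/ɤ/ harmonizes with /ø/ ([+round]) → [o]

[øʃuvøfofo]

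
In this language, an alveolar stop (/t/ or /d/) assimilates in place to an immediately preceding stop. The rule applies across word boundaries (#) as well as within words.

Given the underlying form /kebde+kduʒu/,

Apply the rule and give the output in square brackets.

/d/ after /b/ (labial) → [b]
/d/ after /k/ (velar) → [g]

[kebbe+kguʒu]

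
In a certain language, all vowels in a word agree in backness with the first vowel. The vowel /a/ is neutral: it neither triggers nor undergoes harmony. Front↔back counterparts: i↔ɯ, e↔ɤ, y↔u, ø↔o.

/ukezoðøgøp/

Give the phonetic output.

/e/ harmonizes with /u/ ([+back]) → [ɤ]
/ø/ harmonizes with /u/ ([+back]) → [o]
/ø/ harmonizes with /u/ ([+back]) → [o]

[ukɤzoðogop]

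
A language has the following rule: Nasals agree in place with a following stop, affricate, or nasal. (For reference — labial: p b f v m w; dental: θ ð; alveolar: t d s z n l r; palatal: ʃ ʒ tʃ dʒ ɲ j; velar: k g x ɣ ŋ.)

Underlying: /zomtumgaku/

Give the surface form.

/m/ before /t/ (alveolar) → [n]
/m/ before /g/ (velar) → [ŋ]

[zontuŋgaku]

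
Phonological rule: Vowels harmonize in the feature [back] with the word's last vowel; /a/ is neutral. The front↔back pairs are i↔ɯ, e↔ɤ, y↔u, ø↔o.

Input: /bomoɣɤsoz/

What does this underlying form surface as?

no segment meets the rule's conditions; no change.

[bomoɣɤsoz]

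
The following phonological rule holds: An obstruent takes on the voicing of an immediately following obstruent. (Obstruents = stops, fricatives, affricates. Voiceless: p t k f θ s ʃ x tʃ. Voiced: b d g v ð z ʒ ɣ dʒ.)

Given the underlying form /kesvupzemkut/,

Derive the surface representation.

/s/ before /v/ (voiced) → [z]
/p/ before /z/ (voiced) → [b]

[kezvubzemkut]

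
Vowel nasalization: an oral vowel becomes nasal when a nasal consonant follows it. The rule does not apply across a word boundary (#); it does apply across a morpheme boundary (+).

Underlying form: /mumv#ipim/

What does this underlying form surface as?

/u/ before nasal /m/ → [ũ]
/i/ before nasal /m/ → [ĩ]

[mũmv#ipĩm]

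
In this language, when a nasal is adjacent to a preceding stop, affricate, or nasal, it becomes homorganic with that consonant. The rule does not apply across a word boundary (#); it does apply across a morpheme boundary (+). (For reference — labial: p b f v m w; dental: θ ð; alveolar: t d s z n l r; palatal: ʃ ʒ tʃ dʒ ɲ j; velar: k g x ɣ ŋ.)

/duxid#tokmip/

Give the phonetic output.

[duxid#tokŋip]

/m/ after /k/ (velar) → [ŋ]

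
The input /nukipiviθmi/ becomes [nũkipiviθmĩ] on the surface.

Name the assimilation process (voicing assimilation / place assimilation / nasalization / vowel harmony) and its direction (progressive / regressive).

/u/→[ũ] /i/→[ĩ].
Each target copies a feature from the preceding segment, so the direction is progressive.

nasalization, progressive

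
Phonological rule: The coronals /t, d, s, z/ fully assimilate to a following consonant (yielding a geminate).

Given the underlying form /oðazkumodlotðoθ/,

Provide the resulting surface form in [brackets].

[oðakkumolloððoθ]

/z/ before /k/ → [k] (total assimilation)
/d/ before /l/ → [l] (total assimilation)
/t/ before /ð/ → [ð] (total assimilation)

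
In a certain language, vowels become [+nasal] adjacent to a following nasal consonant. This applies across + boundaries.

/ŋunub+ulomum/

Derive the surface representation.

/u/ before nasal /n/ → [ũ]
/o/ before nasal /m/ → [õ]
/u/ before nasal /m/ → [ũ]

[ŋũnub+ulõmũm]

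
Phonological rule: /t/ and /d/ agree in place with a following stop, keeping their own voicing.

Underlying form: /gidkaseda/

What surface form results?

[gigkaseda]

/d/ before /k/ (velar) → [g]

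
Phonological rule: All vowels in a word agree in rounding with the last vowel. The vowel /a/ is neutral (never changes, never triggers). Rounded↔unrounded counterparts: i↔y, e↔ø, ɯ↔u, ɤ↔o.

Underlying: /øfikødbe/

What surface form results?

/ø/ harmonizes with /e/ ([-round]) → [e]
/ø/ harmonizes with /e/ ([-round]) → [e]

[efikedbe]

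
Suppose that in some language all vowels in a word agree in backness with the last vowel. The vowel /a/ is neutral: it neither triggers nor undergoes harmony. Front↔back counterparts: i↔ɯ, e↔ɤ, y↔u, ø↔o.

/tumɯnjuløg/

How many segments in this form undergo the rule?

/u/ harmonizes with /ø/ ([-back]) → [y]
/ɯ/ harmonizes with /ø/ ([-back]) → [i]
/u/ harmonizes with /ø/ ([-back]) → [y]
3 segments change.

3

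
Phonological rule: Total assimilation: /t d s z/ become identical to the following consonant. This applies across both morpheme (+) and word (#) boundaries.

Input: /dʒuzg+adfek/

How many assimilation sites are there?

2

/z/ before /g/ → [g] (total assimilation)
/d/ before /f/ → [f] (total assimilation)
2 segments change.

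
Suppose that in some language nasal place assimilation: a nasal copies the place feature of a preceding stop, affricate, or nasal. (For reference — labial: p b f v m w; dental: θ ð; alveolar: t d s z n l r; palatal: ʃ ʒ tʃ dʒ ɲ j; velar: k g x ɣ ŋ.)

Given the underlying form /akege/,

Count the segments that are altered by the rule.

0

No segment meets the rule's conditions.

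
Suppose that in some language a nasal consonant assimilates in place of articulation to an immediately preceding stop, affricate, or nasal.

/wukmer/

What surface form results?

/m/ after /k/ (velar) → [ŋ]

[wukŋer]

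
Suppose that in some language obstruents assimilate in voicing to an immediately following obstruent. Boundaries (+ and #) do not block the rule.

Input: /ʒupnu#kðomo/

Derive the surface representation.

[ʒupnu#gðomo]

/k/ before /ð/ (voiced) → [g]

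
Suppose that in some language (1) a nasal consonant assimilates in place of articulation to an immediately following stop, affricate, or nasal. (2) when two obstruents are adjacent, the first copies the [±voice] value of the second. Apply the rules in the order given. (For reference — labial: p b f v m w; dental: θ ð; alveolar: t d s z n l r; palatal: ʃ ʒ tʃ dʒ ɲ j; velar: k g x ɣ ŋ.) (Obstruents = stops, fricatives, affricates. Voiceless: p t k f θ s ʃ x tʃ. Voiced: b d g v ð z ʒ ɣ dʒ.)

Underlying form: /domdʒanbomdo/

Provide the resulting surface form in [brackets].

[doɲdʒambondo]

Rule 1: /m/ before /dʒ/ (palatal) → [ɲ]
Rule 1: /n/ before /b/ (labial) → [m]
Rule 1: /m/ before /d/ (alveolar) → [n]
After rule 1: doɲdʒambondo
Rule 2: no segment meets the rule's conditions; no change.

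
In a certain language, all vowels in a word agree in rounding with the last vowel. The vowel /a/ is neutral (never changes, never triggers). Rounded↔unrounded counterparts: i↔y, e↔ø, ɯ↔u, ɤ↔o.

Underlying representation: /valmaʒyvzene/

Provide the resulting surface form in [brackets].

/y/ harmonizes with /e/ ([-round]) → [i]

[valmaʒivzene]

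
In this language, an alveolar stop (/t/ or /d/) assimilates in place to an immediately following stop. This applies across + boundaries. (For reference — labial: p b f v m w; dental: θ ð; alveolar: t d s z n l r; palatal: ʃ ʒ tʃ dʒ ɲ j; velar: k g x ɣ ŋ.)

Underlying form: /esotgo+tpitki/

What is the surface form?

/t/ before /g/ (velar) → [k]
/t/ before /p/ (labial) → [p]
/t/ before /k/ (velar) → [k]

[esokgo+ppikki]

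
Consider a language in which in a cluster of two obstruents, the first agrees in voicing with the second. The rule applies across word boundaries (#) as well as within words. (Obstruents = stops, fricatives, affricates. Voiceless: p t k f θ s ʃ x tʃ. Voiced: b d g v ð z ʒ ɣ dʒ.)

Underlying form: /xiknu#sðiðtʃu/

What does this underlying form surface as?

/s/ before /ð/ (voiced) → [z]
/ð/ before /tʃ/ (voiceless) → [θ]

[xiknu#zðiθtʃu]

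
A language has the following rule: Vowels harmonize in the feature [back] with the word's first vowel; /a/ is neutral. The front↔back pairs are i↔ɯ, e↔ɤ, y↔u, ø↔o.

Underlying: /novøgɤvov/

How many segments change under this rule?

/ø/ harmonizes with /o/ ([+back]) → [o]
1 segment changes.

1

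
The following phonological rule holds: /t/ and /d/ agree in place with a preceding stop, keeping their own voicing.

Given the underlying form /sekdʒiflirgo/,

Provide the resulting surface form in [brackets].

[sekdʒiflirgo]

no segment meets the rule's conditions; no change.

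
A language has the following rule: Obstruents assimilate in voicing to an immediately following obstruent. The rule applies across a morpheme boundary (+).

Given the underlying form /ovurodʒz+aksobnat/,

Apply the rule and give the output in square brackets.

no segment meets the rule's conditions; no change.

[ovurodʒz+aksobnat]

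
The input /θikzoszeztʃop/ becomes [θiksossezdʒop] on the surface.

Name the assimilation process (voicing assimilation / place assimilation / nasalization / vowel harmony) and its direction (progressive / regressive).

voicing assimilation, progressive

/z/→[s] /z/→[s] /tʃ/→[dʒ].
Each target copies a feature from the preceding segment, so the direction is progressive.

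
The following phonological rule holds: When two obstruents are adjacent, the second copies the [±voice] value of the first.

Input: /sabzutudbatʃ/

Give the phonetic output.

no segment meets the rule's conditions; no change.

[sabzutudbatʃ]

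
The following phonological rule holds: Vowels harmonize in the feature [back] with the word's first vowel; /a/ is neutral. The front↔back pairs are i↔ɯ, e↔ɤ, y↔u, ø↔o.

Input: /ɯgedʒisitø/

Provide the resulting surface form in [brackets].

/e/ harmonizes with /ɯ/ ([+back]) → [ɤ]
/i/ harmonizes with /ɯ/ ([+back]) → [ɯ]
/i/ harmonizes with /ɯ/ ([+back]) → [ɯ]
/ø/ harmonizes with /ɯ/ ([+back]) → [o]

[ɯgɤdʒɯsɯto]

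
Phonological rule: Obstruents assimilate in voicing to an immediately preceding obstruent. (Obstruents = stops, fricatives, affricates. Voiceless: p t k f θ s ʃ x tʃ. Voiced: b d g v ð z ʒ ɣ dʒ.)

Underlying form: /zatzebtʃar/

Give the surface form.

/z/ after /t/ (voiceless) → [s]
/tʃ/ after /b/ (voiced) → [dʒ]

[zatsebdʒar]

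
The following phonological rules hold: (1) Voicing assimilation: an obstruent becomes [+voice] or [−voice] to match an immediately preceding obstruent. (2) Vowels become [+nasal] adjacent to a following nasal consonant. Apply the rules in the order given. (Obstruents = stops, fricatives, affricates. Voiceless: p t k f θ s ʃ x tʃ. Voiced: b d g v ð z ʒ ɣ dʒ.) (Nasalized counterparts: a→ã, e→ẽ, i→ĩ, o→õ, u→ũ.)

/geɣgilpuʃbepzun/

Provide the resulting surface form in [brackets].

[geɣgilpuʃpepsũn]

Rule 1: /b/ after /ʃ/ (voiceless) → [p]
Rule 1: /z/ after /p/ (voiceless) → [s]
After rule 1: geɣgilpuʃpepsun
Rule 2: /u/ before nasal /n/ → [ũ]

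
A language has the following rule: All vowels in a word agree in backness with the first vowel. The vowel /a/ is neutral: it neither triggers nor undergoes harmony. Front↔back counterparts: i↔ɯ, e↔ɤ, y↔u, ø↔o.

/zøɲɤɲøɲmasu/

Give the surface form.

/ɤ/ harmonizes with /ø/ ([-back]) → [e]
/u/ harmonizes with /ø/ ([-back]) → [y]

[zøɲeɲøɲmasy]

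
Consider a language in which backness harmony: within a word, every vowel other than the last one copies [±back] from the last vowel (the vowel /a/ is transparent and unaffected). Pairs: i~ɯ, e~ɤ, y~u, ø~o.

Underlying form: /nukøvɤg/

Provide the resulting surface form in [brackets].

/ø/ harmonizes with /ɤ/ ([+back]) → [o]

[nukovɤg]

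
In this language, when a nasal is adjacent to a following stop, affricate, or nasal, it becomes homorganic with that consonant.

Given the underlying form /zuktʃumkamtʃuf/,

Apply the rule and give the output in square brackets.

/m/ before /k/ (velar) → [ŋ]
/m/ before /tʃ/ (palatal) → [ɲ]

[zuktʃuŋkaɲtʃuf]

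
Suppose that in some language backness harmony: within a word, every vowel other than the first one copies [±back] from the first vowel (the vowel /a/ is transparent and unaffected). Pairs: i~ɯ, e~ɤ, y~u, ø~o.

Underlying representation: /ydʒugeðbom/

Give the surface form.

[ydʒygeðbøm]

/u/ harmonizes with /y/ ([-back]) → [y]
/o/ harmonizes with /y/ ([-back]) → [ø]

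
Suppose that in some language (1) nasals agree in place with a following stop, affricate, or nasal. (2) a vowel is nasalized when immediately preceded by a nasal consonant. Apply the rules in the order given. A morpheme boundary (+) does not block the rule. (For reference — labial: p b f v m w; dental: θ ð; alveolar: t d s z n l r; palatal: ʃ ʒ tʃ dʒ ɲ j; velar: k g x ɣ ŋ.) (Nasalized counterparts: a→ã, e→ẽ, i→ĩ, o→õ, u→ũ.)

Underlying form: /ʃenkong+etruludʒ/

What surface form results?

Rule 1: /n/ before /k/ (velar) → [ŋ]
Rule 1: /n/ before /g/ (velar) → [ŋ]
After rule 1: ʃeŋkoŋg+etruludʒ
Rule 2: no segment meets the rule's conditions; no change.

[ʃeŋkoŋg+etruludʒ]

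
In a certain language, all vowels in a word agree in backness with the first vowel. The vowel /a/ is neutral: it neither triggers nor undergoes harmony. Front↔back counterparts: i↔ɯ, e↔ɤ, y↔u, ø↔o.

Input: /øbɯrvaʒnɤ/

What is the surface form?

/ɯ/ harmonizes with /ø/ ([-back]) → [i]
/ɤ/ harmonizes with /ø/ ([-back]) → [e]

[øbirvaʒne]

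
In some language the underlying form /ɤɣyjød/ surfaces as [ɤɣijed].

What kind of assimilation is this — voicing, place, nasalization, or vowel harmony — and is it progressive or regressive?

/y/→[i] /ø/→[e].
Vowels agree with the first vowel, so the harmony is progressive.

vowel harmony, progressive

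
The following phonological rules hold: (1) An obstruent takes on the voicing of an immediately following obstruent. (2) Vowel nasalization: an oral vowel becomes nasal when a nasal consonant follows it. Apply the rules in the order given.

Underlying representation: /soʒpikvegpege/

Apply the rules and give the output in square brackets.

[soʃpigvekpege]

Rule 1: /ʒ/ before /p/ (voiceless) → [ʃ]
Rule 1: /k/ before /v/ (voiced) → [g]
Rule 1: /g/ before /p/ (voiceless) → [k]
After rule 1: soʃpigvekpege
Rule 2: no segment meets the rule's conditions; no change.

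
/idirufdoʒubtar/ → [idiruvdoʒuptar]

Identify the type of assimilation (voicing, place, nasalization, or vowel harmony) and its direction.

voicing assimilation, regressive

/f/→[v] /b/→[p].
Each target copies a feature from the following segment, so the direction is regressive.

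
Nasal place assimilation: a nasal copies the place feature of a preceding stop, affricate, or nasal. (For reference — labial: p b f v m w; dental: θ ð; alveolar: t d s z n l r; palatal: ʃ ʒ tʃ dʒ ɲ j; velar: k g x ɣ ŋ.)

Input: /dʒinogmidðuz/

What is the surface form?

[dʒinogŋidðuz]

/m/ after /g/ (velar) → [ŋ]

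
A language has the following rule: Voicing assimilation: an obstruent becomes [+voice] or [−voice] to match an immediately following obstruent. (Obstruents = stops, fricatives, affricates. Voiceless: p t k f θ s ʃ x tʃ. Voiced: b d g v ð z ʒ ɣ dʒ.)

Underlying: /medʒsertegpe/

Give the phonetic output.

[metʃsertekpe]

/dʒ/ before /s/ (voiceless) → [tʃ]
/g/ before /p/ (voiceless) → [k]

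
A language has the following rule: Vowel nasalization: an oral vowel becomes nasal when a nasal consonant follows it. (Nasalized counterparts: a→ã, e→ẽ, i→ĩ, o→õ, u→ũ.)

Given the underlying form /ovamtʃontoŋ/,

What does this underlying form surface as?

/a/ before nasal /m/ → [ã]
/o/ before nasal /n/ → [õ]
/o/ before nasal /ŋ/ → [õ]

[ovãmtʃõntõŋ]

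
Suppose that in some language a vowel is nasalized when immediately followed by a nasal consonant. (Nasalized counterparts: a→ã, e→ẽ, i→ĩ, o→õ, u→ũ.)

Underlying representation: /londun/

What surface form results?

[lõndũn]

/o/ before nasal /n/ → [õ]
/u/ before nasal /n/ → [ũ]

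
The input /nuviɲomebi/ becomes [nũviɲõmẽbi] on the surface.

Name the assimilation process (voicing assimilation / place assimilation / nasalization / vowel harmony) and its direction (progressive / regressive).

/u/→[ũ] /o/→[õ] /e/→[ẽ].
Each target copies a feature from the preceding segment, so the direction is progressive.

nasalization, progressive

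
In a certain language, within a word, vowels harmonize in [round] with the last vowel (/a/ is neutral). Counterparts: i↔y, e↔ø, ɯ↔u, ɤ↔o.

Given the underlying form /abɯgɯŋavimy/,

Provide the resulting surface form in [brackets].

[abuguŋavymy]

/ɯ/ harmonizes with /y/ ([+round]) → [u]
/ɯ/ harmonizes with /y/ ([+round]) → [u]
/i/ harmonizes with /y/ ([+round]) → [y]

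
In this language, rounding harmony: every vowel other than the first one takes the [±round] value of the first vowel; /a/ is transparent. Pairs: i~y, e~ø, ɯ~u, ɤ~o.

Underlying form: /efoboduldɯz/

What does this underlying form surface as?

[efɤbɤdɯldɯz]

/o/ harmonizes with /e/ ([-round]) → [ɤ]
/o/ harmonizes with /e/ ([-round]) → [ɤ]
/u/ harmonizes with /e/ ([-round]) → [ɯ]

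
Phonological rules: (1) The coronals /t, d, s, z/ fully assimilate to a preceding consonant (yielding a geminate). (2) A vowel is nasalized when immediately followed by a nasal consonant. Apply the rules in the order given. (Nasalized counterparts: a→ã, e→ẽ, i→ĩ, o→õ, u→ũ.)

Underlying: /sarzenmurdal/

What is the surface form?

Rule 1: /z/ after /r/ → [r] (total assimilation)
Rule 1: /d/ after /r/ → [r] (total assimilation)
After rule 1: sarrenmurral
Rule 2: /e/ before nasal /n/ → [ẽ]

[sarrẽnmurral]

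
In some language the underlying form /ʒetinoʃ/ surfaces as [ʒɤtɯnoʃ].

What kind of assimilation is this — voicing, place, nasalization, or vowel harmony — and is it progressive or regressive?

/e/→[ɤ] /i/→[ɯ].
Vowels agree with the last vowel, so the harmony is regressive.

vowel harmony, regressive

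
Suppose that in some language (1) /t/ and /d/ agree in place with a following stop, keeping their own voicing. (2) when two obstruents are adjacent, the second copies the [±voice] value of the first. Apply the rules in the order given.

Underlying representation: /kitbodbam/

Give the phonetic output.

Rule 1: /t/ before /b/ (labial) → [p]
Rule 1: /d/ before /b/ (labial) → [b]
After rule 1: kipbobbam
Rule 2: /b/ after /p/ (voiceless) → [p]

[kippobbam]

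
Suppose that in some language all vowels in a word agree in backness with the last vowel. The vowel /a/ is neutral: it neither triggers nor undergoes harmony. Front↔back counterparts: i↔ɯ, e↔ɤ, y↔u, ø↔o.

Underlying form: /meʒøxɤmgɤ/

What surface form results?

/e/ harmonizes with /ɤ/ ([+back]) → [ɤ]
/ø/ harmonizes with /ɤ/ ([+back]) → [o]

[mɤʒoxɤmgɤ]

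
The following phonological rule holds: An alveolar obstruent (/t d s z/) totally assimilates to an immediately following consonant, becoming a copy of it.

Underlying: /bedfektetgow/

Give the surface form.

/d/ before /f/ → [f] (total assimilation)
/t/ before /g/ → [g] (total assimilation)

[beffekteggow]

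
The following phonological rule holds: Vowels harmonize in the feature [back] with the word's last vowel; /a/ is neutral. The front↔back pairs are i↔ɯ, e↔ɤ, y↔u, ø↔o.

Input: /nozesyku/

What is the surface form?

[nozɤsuku]

/e/ harmonizes with /u/ ([+back]) → [ɤ]
/y/ harmonizes with /u/ ([+back]) → [u]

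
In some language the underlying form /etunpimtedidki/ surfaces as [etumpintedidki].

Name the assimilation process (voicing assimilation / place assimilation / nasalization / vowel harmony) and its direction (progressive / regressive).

/n/→[m] /m/→[n].
Each target copies a feature from the following segment, so the direction is regressive.

place assimilation, regressive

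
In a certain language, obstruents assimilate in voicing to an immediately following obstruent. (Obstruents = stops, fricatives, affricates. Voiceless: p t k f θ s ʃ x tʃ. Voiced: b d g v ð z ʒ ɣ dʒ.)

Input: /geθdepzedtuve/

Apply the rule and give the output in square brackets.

/θ/ before /d/ (voiced) → [ð]
/p/ before /z/ (voiced) → [b]
/d/ before /t/ (voiceless) → [t]

[geðdebzettuve]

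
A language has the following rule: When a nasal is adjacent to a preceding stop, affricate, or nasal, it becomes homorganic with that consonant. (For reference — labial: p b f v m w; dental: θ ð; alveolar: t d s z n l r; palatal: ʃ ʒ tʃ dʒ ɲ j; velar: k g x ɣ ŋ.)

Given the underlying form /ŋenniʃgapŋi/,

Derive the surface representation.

/ŋ/ after /p/ (labial) → [m]

[ŋenniʃgapmi]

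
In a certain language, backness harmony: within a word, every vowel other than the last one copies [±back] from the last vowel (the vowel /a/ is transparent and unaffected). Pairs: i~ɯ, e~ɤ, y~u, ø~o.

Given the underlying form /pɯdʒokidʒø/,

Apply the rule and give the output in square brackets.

[pidʒøkidʒø]

/ɯ/ harmonizes with /ø/ ([-back]) → [i]
/o/ harmonizes with /ø/ ([-back]) → [ø]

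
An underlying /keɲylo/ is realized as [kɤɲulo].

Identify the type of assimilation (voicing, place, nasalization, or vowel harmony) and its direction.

/e/→[ɤ] /y/→[u].
Vowels agree with the last vowel, so the harmony is regressive.

vowel harmony, regressive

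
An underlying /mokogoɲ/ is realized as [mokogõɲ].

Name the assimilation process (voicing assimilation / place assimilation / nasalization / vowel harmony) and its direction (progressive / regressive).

/o/→[õ].
Each target copies a feature from the following segment, so the direction is regressive.

nasalization, regressive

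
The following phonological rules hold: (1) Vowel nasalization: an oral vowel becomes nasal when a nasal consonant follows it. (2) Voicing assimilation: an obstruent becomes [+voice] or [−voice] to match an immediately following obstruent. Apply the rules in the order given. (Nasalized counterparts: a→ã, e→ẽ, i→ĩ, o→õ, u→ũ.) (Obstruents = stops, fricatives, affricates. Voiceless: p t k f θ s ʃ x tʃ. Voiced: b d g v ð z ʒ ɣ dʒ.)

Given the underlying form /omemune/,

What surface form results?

[õmẽmũne]

Rule 1: /o/ before nasal /m/ → [õ]
Rule 1: /e/ before nasal /m/ → [ẽ]
Rule 1: /u/ before nasal /n/ → [ũ]
After rule 1: õmẽmũne
Rule 2: no segment meets the rule's conditions; no change.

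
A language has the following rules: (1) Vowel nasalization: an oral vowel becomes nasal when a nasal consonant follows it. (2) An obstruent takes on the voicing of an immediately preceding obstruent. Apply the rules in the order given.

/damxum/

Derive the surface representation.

Rule 1: /a/ before nasal /m/ → [ã]
Rule 1: /u/ before nasal /m/ → [ũ]
After rule 1: dãmxũm
Rule 2: no segment meets the rule's conditions; no change.

[dãmxũm]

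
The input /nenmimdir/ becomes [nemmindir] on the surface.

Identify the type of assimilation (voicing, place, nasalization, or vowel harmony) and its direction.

/n/→[m] /m/→[n].
Each target copies a feature from the following segment, so the direction is regressive.

place assimilation, regressive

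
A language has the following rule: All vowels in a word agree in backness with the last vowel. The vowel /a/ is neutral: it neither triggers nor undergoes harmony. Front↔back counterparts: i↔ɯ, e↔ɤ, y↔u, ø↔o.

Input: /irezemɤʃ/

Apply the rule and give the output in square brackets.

/i/ harmonizes with /ɤ/ ([+back]) → [ɯ]
/e/ harmonizes with /ɤ/ ([+back]) → [ɤ]
/e/ harmonizes with /ɤ/ ([+back]) → [ɤ]

[ɯrɤzɤmɤʃ]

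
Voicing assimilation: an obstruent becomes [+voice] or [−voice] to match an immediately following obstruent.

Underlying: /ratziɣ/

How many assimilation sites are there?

1

/t/ before /z/ (voiced) → [d]
1 segment changes.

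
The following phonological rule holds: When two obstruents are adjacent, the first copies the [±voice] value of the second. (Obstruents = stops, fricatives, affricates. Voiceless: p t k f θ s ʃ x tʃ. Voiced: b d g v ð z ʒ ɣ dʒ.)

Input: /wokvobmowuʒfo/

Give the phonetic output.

[wogvobmowuʃfo]

/k/ before /v/ (voiced) → [g]
/ʒ/ before /f/ (voiceless) → [ʃ]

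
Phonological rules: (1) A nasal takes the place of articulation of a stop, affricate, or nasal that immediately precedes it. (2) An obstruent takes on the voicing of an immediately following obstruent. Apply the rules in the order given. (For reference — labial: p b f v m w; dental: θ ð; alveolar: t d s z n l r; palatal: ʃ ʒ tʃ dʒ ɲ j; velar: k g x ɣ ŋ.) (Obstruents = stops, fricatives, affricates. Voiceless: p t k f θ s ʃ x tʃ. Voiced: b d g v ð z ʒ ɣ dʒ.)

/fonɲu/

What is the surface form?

[fonnu]

Rule 1: /ɲ/ after /n/ (alveolar) → [n]
After rule 1: fonnu
Rule 2: no segment meets the rule's conditions; no change.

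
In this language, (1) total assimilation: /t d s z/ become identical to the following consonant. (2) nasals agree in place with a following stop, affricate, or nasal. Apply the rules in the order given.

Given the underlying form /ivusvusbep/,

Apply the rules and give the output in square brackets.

Rule 1: /s/ before /v/ → [v] (total assimilation)
Rule 1: /s/ before /b/ → [b] (total assimilation)
After rule 1: ivuvvubbep
Rule 2: no segment meets the rule's conditions; no change.

[ivuvvubbep]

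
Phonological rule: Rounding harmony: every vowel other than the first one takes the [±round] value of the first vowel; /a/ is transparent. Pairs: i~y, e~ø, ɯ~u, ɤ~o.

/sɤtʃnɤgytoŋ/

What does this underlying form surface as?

[sɤtʃnɤgitɤŋ]

/y/ harmonizes with /ɤ/ ([-round]) → [i]
/o/ harmonizes with /ɤ/ ([-round]) → [ɤ]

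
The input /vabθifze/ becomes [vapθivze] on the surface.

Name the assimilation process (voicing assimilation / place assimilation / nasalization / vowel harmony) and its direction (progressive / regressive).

/b/→[p] /f/→[v].
Each target copies a feature from the following segment, so the direction is regressive.

voicing assimilation, regressive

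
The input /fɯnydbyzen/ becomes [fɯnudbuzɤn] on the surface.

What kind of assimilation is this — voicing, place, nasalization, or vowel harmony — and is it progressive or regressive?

/y/→[u] /y/→[u] /e/→[ɤ].
Vowels agree with the first vowel, so the harmony is progressive.

vowel harmony, progressive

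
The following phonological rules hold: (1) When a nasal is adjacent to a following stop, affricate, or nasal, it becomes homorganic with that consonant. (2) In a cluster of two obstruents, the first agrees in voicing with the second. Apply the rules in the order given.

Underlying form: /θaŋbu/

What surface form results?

Rule 1: /ŋ/ before /b/ (labial) → [m]
After rule 1: θambu
Rule 2: no segment meets the rule's conditions; no change.

[θambu]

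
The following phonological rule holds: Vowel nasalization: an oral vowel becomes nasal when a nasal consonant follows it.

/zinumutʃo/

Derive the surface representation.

[zĩnũmutʃo]

/i/ before nasal /n/ → [ĩ]
/u/ before nasal /m/ → [ũ]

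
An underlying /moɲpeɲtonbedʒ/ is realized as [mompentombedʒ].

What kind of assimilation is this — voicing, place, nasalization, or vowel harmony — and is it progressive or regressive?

place assimilation, regressive

/ɲ/→[m] /ɲ/→[n] /n/→[m].
Each target copies a feature from the following segment, so the direction is regressive.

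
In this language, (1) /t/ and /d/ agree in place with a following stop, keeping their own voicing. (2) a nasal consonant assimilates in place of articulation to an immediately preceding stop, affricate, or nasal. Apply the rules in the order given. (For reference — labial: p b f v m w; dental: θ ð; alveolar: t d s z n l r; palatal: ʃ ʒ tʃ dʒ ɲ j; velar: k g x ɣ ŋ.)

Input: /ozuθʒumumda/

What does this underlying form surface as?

[ozuθʒumumda]

Rule 1: no segment meets the rule's conditions; no change.
After rule 1: ozuθʒumumda
Rule 2: no segment meets the rule's conditions; no change.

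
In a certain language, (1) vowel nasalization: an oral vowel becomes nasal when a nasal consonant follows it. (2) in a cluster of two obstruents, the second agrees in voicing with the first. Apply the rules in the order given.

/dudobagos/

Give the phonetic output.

Rule 1: no segment meets the rule's conditions; no change.
After rule 1: dudobagos
Rule 2: no segment meets the rule's conditions; no change.

[dudobagos]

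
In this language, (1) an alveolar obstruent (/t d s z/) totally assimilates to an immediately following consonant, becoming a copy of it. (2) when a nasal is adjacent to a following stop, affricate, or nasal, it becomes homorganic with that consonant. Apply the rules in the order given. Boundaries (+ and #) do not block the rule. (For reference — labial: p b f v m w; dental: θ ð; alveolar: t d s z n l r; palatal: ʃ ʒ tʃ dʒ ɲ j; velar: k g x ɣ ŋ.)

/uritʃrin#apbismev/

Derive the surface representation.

[uritʃrin#apbimmev]

Rule 1: /s/ before /m/ → [m] (total assimilation)
After rule 1: uritʃrin#apbimmev
Rule 2: no segment meets the rule's conditions; no change.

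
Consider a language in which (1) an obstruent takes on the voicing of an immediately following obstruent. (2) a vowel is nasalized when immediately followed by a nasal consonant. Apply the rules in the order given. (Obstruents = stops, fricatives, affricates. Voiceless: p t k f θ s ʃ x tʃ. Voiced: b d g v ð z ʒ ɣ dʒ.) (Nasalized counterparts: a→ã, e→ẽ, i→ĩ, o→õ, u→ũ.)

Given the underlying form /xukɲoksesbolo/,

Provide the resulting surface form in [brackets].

Rule 1: /s/ before /b/ (voiced) → [z]
After rule 1: xukɲoksezbolo
Rule 2: no segment meets the rule's conditions; no change.

[xukɲoksezbolo]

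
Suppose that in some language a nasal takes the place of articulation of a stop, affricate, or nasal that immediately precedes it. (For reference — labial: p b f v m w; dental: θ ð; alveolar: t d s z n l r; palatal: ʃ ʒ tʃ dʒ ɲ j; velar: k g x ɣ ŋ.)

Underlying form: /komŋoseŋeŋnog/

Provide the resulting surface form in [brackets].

/ŋ/ after /m/ (labial) → [m]
/n/ after /ŋ/ (velar) → [ŋ]

[kommoseŋeŋŋog]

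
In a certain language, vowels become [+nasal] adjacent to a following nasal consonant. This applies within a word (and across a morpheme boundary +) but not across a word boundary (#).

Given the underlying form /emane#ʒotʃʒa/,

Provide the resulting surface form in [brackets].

[ẽmãne#ʒotʃʒa]

/e/ before nasal /m/ → [ẽ]
/a/ before nasal /n/ → [ã]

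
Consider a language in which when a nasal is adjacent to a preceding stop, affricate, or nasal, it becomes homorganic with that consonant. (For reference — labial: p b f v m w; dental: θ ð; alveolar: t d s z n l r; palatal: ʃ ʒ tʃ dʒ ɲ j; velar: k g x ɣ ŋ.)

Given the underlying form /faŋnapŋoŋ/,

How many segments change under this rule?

/n/ after /ŋ/ (velar) → [ŋ]
/ŋ/ after /p/ (labial) → [m]
2 segments change.

2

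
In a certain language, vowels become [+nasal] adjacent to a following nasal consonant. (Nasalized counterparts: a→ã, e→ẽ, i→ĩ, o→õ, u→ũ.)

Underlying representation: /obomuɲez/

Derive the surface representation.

/o/ before nasal /m/ → [õ]
/u/ before nasal /ɲ/ → [ũ]

[obõmũɲez]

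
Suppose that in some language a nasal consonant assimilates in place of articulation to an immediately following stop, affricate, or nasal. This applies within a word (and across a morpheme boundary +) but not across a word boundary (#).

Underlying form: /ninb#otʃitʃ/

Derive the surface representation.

/n/ before /b/ (labial) → [m]

[nimb#otʃitʃ]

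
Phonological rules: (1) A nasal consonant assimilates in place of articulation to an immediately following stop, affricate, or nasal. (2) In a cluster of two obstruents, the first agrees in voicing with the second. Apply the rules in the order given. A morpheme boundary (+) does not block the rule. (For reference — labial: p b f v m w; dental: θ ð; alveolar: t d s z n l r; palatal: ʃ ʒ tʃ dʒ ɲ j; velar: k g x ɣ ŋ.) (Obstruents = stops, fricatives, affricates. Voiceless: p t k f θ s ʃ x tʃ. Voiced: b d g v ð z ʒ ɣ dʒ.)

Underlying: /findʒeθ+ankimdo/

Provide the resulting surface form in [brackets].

[fiɲdʒeθ+aŋkindo]

Rule 1: /n/ before /dʒ/ (palatal) → [ɲ]
Rule 1: /n/ before /k/ (velar) → [ŋ]
Rule 1: /m/ before /d/ (alveolar) → [n]
After rule 1: fiɲdʒeθ+aŋkindo
Rule 2: no segment meets the rule's conditions; no change.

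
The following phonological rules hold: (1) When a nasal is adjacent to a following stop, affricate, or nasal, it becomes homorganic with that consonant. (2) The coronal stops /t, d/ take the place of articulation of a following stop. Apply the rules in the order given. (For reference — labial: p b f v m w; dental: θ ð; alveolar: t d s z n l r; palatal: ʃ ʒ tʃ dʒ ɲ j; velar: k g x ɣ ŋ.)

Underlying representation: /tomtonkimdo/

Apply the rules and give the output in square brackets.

Rule 1: /m/ before /t/ (alveolar) → [n]
Rule 1: /n/ before /k/ (velar) → [ŋ]
Rule 1: /m/ before /d/ (alveolar) → [n]
After rule 1: tontoŋkindo
Rule 2: no segment meets the rule's conditions; no change.

[tontoŋkindo]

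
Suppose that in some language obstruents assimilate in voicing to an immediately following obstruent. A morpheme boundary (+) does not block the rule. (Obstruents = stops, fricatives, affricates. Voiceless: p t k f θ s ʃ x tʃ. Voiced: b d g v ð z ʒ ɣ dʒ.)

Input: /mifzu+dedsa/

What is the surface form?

[mivzu+detsa]

/f/ before /z/ (voiced) → [v]
/d/ before /s/ (voiceless) → [t]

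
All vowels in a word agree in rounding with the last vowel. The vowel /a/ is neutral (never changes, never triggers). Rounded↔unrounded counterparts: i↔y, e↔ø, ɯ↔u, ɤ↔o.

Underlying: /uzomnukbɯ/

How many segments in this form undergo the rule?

/u/ harmonizes with /ɯ/ ([-round]) → [ɯ]
/o/ harmonizes with /ɯ/ ([-round]) → [ɤ]
/u/ harmonizes with /ɯ/ ([-round]) → [ɯ]
3 segments change.

3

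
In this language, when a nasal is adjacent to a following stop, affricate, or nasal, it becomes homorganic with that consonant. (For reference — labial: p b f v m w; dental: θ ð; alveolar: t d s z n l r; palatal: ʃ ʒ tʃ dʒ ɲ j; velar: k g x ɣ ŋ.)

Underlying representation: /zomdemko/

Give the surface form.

/m/ before /d/ (alveolar) → [n]
/m/ before /k/ (velar) → [ŋ]

[zondeŋko]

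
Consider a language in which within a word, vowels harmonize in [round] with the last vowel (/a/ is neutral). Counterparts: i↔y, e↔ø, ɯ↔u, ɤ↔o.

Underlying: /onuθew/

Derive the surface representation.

[ɤnɯθew]

/o/ harmonizes with /e/ ([-round]) → [ɤ]
/u/ harmonizes with /e/ ([-round]) → [ɯ]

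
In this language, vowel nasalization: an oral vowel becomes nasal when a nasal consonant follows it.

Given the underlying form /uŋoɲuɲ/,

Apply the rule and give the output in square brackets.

[ũŋõɲũɲ]

/u/ before nasal /ŋ/ → [ũ]
/o/ before nasal /ɲ/ → [õ]
/u/ before nasal /ɲ/ → [ũ]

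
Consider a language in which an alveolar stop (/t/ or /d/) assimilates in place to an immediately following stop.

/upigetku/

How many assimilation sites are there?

/t/ before /k/ (velar) → [k]
1 segment changes.

1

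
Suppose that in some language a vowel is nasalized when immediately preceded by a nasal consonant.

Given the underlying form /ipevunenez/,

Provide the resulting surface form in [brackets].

/e/ after nasal /n/ → [ẽ]
/e/ after nasal /n/ → [ẽ]

[ipevunẽnẽz]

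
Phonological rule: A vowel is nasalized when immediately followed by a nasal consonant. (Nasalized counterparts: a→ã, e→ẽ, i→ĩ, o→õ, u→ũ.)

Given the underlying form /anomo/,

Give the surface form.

/a/ before nasal /n/ → [ã]
/o/ before nasal /m/ → [õ]

[ãnõmo]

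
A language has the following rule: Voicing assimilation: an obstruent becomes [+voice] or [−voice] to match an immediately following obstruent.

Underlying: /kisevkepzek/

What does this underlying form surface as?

/v/ before /k/ (voiceless) → [f]
/p/ before /z/ (voiced) → [b]

[kisefkebzek]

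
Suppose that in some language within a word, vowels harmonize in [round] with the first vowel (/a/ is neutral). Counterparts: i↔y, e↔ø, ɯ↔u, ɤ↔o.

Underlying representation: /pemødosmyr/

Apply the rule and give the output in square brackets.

[pemedɤsmir]

/ø/ harmonizes with /e/ ([-round]) → [e]
/o/ harmonizes with /e/ ([-round]) → [ɤ]
/y/ harmonizes with /e/ ([-round]) → [i]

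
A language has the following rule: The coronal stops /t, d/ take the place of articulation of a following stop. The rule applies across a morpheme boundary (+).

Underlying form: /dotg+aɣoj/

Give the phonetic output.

/t/ before /g/ (velar) → [k]

[dokg+aɣoj]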